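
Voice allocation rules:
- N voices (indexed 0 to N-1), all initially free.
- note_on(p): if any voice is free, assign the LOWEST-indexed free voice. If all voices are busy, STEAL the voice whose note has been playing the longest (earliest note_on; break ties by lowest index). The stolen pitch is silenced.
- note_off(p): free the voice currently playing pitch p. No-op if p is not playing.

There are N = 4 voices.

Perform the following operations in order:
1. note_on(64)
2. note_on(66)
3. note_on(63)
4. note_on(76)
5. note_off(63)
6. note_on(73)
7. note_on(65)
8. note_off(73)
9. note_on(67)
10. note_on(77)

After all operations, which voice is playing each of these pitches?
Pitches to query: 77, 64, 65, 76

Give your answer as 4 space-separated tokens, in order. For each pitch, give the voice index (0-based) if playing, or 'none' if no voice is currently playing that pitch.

Answer: 1 none 0 3

Derivation:
Op 1: note_on(64): voice 0 is free -> assigned | voices=[64 - - -]
Op 2: note_on(66): voice 1 is free -> assigned | voices=[64 66 - -]
Op 3: note_on(63): voice 2 is free -> assigned | voices=[64 66 63 -]
Op 4: note_on(76): voice 3 is free -> assigned | voices=[64 66 63 76]
Op 5: note_off(63): free voice 2 | voices=[64 66 - 76]
Op 6: note_on(73): voice 2 is free -> assigned | voices=[64 66 73 76]
Op 7: note_on(65): all voices busy, STEAL voice 0 (pitch 64, oldest) -> assign | voices=[65 66 73 76]
Op 8: note_off(73): free voice 2 | voices=[65 66 - 76]
Op 9: note_on(67): voice 2 is free -> assigned | voices=[65 66 67 76]
Op 10: note_on(77): all voices busy, STEAL voice 1 (pitch 66, oldest) -> assign | voices=[65 77 67 76]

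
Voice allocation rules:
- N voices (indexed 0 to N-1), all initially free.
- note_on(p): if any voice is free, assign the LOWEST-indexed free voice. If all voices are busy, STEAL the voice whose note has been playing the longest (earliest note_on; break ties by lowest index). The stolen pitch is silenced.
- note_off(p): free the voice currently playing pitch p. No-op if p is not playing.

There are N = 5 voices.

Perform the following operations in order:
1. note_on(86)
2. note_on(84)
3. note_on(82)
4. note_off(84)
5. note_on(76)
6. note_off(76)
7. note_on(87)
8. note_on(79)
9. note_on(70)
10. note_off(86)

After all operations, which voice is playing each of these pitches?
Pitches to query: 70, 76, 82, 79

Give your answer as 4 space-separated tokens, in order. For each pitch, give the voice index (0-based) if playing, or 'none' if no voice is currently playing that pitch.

Op 1: note_on(86): voice 0 is free -> assigned | voices=[86 - - - -]
Op 2: note_on(84): voice 1 is free -> assigned | voices=[86 84 - - -]
Op 3: note_on(82): voice 2 is free -> assigned | voices=[86 84 82 - -]
Op 4: note_off(84): free voice 1 | voices=[86 - 82 - -]
Op 5: note_on(76): voice 1 is free -> assigned | voices=[86 76 82 - -]
Op 6: note_off(76): free voice 1 | voices=[86 - 82 - -]
Op 7: note_on(87): voice 1 is free -> assigned | voices=[86 87 82 - -]
Op 8: note_on(79): voice 3 is free -> assigned | voices=[86 87 82 79 -]
Op 9: note_on(70): voice 4 is free -> assigned | voices=[86 87 82 79 70]
Op 10: note_off(86): free voice 0 | voices=[- 87 82 79 70]

Answer: 4 none 2 3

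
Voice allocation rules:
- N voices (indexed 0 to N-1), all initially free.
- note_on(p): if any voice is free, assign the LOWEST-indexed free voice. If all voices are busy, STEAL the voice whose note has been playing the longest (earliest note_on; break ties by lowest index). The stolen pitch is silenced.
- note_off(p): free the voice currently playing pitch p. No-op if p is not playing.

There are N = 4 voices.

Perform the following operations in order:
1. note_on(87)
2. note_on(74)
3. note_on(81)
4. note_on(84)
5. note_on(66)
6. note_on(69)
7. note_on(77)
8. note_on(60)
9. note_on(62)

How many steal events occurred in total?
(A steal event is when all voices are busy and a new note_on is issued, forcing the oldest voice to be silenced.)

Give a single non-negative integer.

Op 1: note_on(87): voice 0 is free -> assigned | voices=[87 - - -]
Op 2: note_on(74): voice 1 is free -> assigned | voices=[87 74 - -]
Op 3: note_on(81): voice 2 is free -> assigned | voices=[87 74 81 -]
Op 4: note_on(84): voice 3 is free -> assigned | voices=[87 74 81 84]
Op 5: note_on(66): all voices busy, STEAL voice 0 (pitch 87, oldest) -> assign | voices=[66 74 81 84]
Op 6: note_on(69): all voices busy, STEAL voice 1 (pitch 74, oldest) -> assign | voices=[66 69 81 84]
Op 7: note_on(77): all voices busy, STEAL voice 2 (pitch 81, oldest) -> assign | voices=[66 69 77 84]
Op 8: note_on(60): all voices busy, STEAL voice 3 (pitch 84, oldest) -> assign | voices=[66 69 77 60]
Op 9: note_on(62): all voices busy, STEAL voice 0 (pitch 66, oldest) -> assign | voices=[62 69 77 60]

Answer: 5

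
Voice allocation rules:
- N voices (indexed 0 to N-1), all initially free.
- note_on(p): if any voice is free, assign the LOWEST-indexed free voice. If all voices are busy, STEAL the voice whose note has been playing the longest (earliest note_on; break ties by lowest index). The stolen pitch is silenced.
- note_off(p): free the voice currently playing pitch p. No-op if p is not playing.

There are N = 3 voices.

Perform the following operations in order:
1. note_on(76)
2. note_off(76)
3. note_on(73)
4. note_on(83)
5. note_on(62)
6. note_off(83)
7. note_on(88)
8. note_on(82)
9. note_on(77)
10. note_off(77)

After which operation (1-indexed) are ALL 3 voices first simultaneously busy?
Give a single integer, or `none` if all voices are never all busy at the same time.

Answer: 5

Derivation:
Op 1: note_on(76): voice 0 is free -> assigned | voices=[76 - -]
Op 2: note_off(76): free voice 0 | voices=[- - -]
Op 3: note_on(73): voice 0 is free -> assigned | voices=[73 - -]
Op 4: note_on(83): voice 1 is free -> assigned | voices=[73 83 -]
Op 5: note_on(62): voice 2 is free -> assigned | voices=[73 83 62]
Op 6: note_off(83): free voice 1 | voices=[73 - 62]
Op 7: note_on(88): voice 1 is free -> assigned | voices=[73 88 62]
Op 8: note_on(82): all voices busy, STEAL voice 0 (pitch 73, oldest) -> assign | voices=[82 88 62]
Op 9: note_on(77): all voices busy, STEAL voice 2 (pitch 62, oldest) -> assign | voices=[82 88 77]
Op 10: note_off(77): free voice 2 | voices=[82 88 -]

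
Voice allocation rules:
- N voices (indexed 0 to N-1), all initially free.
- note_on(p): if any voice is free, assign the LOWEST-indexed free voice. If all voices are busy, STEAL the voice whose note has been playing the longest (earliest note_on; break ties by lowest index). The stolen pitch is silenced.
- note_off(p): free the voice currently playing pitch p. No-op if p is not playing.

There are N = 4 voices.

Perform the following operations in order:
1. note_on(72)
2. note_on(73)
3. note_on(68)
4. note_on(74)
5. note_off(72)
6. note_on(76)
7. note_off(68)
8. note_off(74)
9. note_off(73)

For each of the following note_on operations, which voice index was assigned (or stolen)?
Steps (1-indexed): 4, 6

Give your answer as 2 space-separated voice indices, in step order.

Answer: 3 0

Derivation:
Op 1: note_on(72): voice 0 is free -> assigned | voices=[72 - - -]
Op 2: note_on(73): voice 1 is free -> assigned | voices=[72 73 - -]
Op 3: note_on(68): voice 2 is free -> assigned | voices=[72 73 68 -]
Op 4: note_on(74): voice 3 is free -> assigned | voices=[72 73 68 74]
Op 5: note_off(72): free voice 0 | voices=[- 73 68 74]
Op 6: note_on(76): voice 0 is free -> assigned | voices=[76 73 68 74]
Op 7: note_off(68): free voice 2 | voices=[76 73 - 74]
Op 8: note_off(74): free voice 3 | voices=[76 73 - -]
Op 9: note_off(73): free voice 1 | voices=[76 - - -]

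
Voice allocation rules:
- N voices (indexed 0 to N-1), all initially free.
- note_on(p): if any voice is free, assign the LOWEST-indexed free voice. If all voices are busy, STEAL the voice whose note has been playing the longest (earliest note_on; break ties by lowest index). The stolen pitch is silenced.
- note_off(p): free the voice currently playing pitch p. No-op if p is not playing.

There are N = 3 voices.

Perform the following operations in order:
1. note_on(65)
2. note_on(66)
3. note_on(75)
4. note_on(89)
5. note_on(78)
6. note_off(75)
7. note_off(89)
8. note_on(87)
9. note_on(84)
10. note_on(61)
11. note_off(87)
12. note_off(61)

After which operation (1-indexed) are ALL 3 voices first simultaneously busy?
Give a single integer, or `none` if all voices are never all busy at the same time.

Answer: 3

Derivation:
Op 1: note_on(65): voice 0 is free -> assigned | voices=[65 - -]
Op 2: note_on(66): voice 1 is free -> assigned | voices=[65 66 -]
Op 3: note_on(75): voice 2 is free -> assigned | voices=[65 66 75]
Op 4: note_on(89): all voices busy, STEAL voice 0 (pitch 65, oldest) -> assign | voices=[89 66 75]
Op 5: note_on(78): all voices busy, STEAL voice 1 (pitch 66, oldest) -> assign | voices=[89 78 75]
Op 6: note_off(75): free voice 2 | voices=[89 78 -]
Op 7: note_off(89): free voice 0 | voices=[- 78 -]
Op 8: note_on(87): voice 0 is free -> assigned | voices=[87 78 -]
Op 9: note_on(84): voice 2 is free -> assigned | voices=[87 78 84]
Op 10: note_on(61): all voices busy, STEAL voice 1 (pitch 78, oldest) -> assign | voices=[87 61 84]
Op 11: note_off(87): free voice 0 | voices=[- 61 84]
Op 12: note_off(61): free voice 1 | voices=[- - 84]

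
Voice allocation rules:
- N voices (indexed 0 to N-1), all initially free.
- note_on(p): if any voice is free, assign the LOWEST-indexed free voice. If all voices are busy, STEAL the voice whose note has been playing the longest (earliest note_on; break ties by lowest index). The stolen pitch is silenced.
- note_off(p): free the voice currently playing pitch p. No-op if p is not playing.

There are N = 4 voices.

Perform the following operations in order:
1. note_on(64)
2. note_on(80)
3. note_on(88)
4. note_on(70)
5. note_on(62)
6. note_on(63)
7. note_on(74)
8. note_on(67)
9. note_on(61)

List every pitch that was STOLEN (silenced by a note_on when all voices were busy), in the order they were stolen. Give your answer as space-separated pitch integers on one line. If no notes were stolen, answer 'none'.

Answer: 64 80 88 70 62

Derivation:
Op 1: note_on(64): voice 0 is free -> assigned | voices=[64 - - -]
Op 2: note_on(80): voice 1 is free -> assigned | voices=[64 80 - -]
Op 3: note_on(88): voice 2 is free -> assigned | voices=[64 80 88 -]
Op 4: note_on(70): voice 3 is free -> assigned | voices=[64 80 88 70]
Op 5: note_on(62): all voices busy, STEAL voice 0 (pitch 64, oldest) -> assign | voices=[62 80 88 70]
Op 6: note_on(63): all voices busy, STEAL voice 1 (pitch 80, oldest) -> assign | voices=[62 63 88 70]
Op 7: note_on(74): all voices busy, STEAL voice 2 (pitch 88, oldest) -> assign | voices=[62 63 74 70]
Op 8: note_on(67): all voices busy, STEAL voice 3 (pitch 70, oldest) -> assign | voices=[62 63 74 67]
Op 9: note_on(61): all voices busy, STEAL voice 0 (pitch 62, oldest) -> assign | voices=[61 63 74 67]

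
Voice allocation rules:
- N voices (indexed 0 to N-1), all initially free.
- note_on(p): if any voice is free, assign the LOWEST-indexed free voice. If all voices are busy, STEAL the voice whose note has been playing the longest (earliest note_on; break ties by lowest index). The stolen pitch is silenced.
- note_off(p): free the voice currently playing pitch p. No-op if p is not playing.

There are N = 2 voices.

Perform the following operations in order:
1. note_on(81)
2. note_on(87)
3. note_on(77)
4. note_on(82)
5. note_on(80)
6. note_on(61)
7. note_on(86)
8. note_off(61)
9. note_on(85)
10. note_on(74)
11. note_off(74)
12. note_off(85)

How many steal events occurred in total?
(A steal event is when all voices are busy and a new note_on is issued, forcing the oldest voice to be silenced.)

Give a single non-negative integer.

Answer: 6

Derivation:
Op 1: note_on(81): voice 0 is free -> assigned | voices=[81 -]
Op 2: note_on(87): voice 1 is free -> assigned | voices=[81 87]
Op 3: note_on(77): all voices busy, STEAL voice 0 (pitch 81, oldest) -> assign | voices=[77 87]
Op 4: note_on(82): all voices busy, STEAL voice 1 (pitch 87, oldest) -> assign | voices=[77 82]
Op 5: note_on(80): all voices busy, STEAL voice 0 (pitch 77, oldest) -> assign | voices=[80 82]
Op 6: note_on(61): all voices busy, STEAL voice 1 (pitch 82, oldest) -> assign | voices=[80 61]
Op 7: note_on(86): all voices busy, STEAL voice 0 (pitch 80, oldest) -> assign | voices=[86 61]
Op 8: note_off(61): free voice 1 | voices=[86 -]
Op 9: note_on(85): voice 1 is free -> assigned | voices=[86 85]
Op 10: note_on(74): all voices busy, STEAL voice 0 (pitch 86, oldest) -> assign | voices=[74 85]
Op 11: note_off(74): free voice 0 | voices=[- 85]
Op 12: note_off(85): free voice 1 | voices=[- -]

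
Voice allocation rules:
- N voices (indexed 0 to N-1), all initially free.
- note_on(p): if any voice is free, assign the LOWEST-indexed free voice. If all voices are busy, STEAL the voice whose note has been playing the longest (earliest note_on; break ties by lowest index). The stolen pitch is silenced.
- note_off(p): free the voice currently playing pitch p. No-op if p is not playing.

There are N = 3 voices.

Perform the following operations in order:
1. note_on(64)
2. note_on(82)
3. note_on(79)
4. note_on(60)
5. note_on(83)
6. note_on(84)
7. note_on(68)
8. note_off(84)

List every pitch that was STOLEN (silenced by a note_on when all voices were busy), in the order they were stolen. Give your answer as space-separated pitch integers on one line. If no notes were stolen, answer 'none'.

Answer: 64 82 79 60

Derivation:
Op 1: note_on(64): voice 0 is free -> assigned | voices=[64 - -]
Op 2: note_on(82): voice 1 is free -> assigned | voices=[64 82 -]
Op 3: note_on(79): voice 2 is free -> assigned | voices=[64 82 79]
Op 4: note_on(60): all voices busy, STEAL voice 0 (pitch 64, oldest) -> assign | voices=[60 82 79]
Op 5: note_on(83): all voices busy, STEAL voice 1 (pitch 82, oldest) -> assign | voices=[60 83 79]
Op 6: note_on(84): all voices busy, STEAL voice 2 (pitch 79, oldest) -> assign | voices=[60 83 84]
Op 7: note_on(68): all voices busy, STEAL voice 0 (pitch 60, oldest) -> assign | voices=[68 83 84]
Op 8: note_off(84): free voice 2 | voices=[68 83 -]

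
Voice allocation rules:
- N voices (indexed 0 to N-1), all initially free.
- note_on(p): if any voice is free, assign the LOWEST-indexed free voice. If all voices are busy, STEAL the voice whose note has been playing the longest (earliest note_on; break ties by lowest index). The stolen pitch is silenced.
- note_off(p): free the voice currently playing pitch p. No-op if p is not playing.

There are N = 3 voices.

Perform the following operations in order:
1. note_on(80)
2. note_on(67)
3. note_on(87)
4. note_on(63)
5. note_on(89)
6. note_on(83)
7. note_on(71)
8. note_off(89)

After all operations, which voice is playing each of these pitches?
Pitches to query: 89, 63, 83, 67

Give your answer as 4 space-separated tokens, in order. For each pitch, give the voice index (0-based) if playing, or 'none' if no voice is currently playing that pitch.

Answer: none none 2 none

Derivation:
Op 1: note_on(80): voice 0 is free -> assigned | voices=[80 - -]
Op 2: note_on(67): voice 1 is free -> assigned | voices=[80 67 -]
Op 3: note_on(87): voice 2 is free -> assigned | voices=[80 67 87]
Op 4: note_on(63): all voices busy, STEAL voice 0 (pitch 80, oldest) -> assign | voices=[63 67 87]
Op 5: note_on(89): all voices busy, STEAL voice 1 (pitch 67, oldest) -> assign | voices=[63 89 87]
Op 6: note_on(83): all voices busy, STEAL voice 2 (pitch 87, oldest) -> assign | voices=[63 89 83]
Op 7: note_on(71): all voices busy, STEAL voice 0 (pitch 63, oldest) -> assign | voices=[71 89 83]
Op 8: note_off(89): free voice 1 | voices=[71 - 83]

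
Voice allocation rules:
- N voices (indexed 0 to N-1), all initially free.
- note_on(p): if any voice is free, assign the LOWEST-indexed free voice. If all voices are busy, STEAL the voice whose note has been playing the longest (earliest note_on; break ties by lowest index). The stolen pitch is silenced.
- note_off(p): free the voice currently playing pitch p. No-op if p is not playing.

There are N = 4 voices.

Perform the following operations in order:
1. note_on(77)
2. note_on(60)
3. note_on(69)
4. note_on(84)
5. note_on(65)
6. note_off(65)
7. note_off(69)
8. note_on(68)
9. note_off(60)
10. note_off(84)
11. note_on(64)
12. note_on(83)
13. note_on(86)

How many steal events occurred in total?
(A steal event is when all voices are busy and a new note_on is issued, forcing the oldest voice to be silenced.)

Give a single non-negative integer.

Op 1: note_on(77): voice 0 is free -> assigned | voices=[77 - - -]
Op 2: note_on(60): voice 1 is free -> assigned | voices=[77 60 - -]
Op 3: note_on(69): voice 2 is free -> assigned | voices=[77 60 69 -]
Op 4: note_on(84): voice 3 is free -> assigned | voices=[77 60 69 84]
Op 5: note_on(65): all voices busy, STEAL voice 0 (pitch 77, oldest) -> assign | voices=[65 60 69 84]
Op 6: note_off(65): free voice 0 | voices=[- 60 69 84]
Op 7: note_off(69): free voice 2 | voices=[- 60 - 84]
Op 8: note_on(68): voice 0 is free -> assigned | voices=[68 60 - 84]
Op 9: note_off(60): free voice 1 | voices=[68 - - 84]
Op 10: note_off(84): free voice 3 | voices=[68 - - -]
Op 11: note_on(64): voice 1 is free -> assigned | voices=[68 64 - -]
Op 12: note_on(83): voice 2 is free -> assigned | voices=[68 64 83 -]
Op 13: note_on(86): voice 3 is free -> assigned | voices=[68 64 83 86]

Answer: 1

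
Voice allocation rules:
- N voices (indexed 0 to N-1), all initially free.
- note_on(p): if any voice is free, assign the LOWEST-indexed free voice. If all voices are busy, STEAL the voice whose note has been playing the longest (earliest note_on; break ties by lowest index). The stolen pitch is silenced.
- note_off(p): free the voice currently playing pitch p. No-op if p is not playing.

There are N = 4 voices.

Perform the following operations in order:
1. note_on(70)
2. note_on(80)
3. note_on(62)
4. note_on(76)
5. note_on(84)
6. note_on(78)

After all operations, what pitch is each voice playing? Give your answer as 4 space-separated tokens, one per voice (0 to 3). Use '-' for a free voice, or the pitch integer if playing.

Op 1: note_on(70): voice 0 is free -> assigned | voices=[70 - - -]
Op 2: note_on(80): voice 1 is free -> assigned | voices=[70 80 - -]
Op 3: note_on(62): voice 2 is free -> assigned | voices=[70 80 62 -]
Op 4: note_on(76): voice 3 is free -> assigned | voices=[70 80 62 76]
Op 5: note_on(84): all voices busy, STEAL voice 0 (pitch 70, oldest) -> assign | voices=[84 80 62 76]
Op 6: note_on(78): all voices busy, STEAL voice 1 (pitch 80, oldest) -> assign | voices=[84 78 62 76]

Answer: 84 78 62 76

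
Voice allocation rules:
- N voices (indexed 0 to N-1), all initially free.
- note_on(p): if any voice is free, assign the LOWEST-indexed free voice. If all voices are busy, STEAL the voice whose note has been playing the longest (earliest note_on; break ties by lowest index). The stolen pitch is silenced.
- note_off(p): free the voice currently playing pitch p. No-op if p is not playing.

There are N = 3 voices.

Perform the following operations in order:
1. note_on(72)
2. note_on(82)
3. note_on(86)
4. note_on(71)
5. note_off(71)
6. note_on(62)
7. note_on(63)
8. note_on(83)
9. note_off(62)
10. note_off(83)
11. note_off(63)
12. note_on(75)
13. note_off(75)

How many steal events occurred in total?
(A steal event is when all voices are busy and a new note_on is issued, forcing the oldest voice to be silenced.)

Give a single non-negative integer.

Op 1: note_on(72): voice 0 is free -> assigned | voices=[72 - -]
Op 2: note_on(82): voice 1 is free -> assigned | voices=[72 82 -]
Op 3: note_on(86): voice 2 is free -> assigned | voices=[72 82 86]
Op 4: note_on(71): all voices busy, STEAL voice 0 (pitch 72, oldest) -> assign | voices=[71 82 86]
Op 5: note_off(71): free voice 0 | voices=[- 82 86]
Op 6: note_on(62): voice 0 is free -> assigned | voices=[62 82 86]
Op 7: note_on(63): all voices busy, STEAL voice 1 (pitch 82, oldest) -> assign | voices=[62 63 86]
Op 8: note_on(83): all voices busy, STEAL voice 2 (pitch 86, oldest) -> assign | voices=[62 63 83]
Op 9: note_off(62): free voice 0 | voices=[- 63 83]
Op 10: note_off(83): free voice 2 | voices=[- 63 -]
Op 11: note_off(63): free voice 1 | voices=[- - -]
Op 12: note_on(75): voice 0 is free -> assigned | voices=[75 - -]
Op 13: note_off(75): free voice 0 | voices=[- - -]

Answer: 3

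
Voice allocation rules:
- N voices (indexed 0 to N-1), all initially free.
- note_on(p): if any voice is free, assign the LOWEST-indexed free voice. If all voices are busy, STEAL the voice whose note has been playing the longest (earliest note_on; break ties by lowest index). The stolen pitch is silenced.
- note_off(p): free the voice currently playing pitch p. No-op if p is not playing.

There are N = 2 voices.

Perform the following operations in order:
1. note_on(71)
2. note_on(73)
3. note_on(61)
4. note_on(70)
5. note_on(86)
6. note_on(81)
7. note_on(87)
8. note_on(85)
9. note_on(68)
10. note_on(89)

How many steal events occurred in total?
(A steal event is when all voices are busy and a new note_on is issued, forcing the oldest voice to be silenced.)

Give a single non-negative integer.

Op 1: note_on(71): voice 0 is free -> assigned | voices=[71 -]
Op 2: note_on(73): voice 1 is free -> assigned | voices=[71 73]
Op 3: note_on(61): all voices busy, STEAL voice 0 (pitch 71, oldest) -> assign | voices=[61 73]
Op 4: note_on(70): all voices busy, STEAL voice 1 (pitch 73, oldest) -> assign | voices=[61 70]
Op 5: note_on(86): all voices busy, STEAL voice 0 (pitch 61, oldest) -> assign | voices=[86 70]
Op 6: note_on(81): all voices busy, STEAL voice 1 (pitch 70, oldest) -> assign | voices=[86 81]
Op 7: note_on(87): all voices busy, STEAL voice 0 (pitch 86, oldest) -> assign | voices=[87 81]
Op 8: note_on(85): all voices busy, STEAL voice 1 (pitch 81, oldest) -> assign | voices=[87 85]
Op 9: note_on(68): all voices busy, STEAL voice 0 (pitch 87, oldest) -> assign | voices=[68 85]
Op 10: note_on(89): all voices busy, STEAL voice 1 (pitch 85, oldest) -> assign | voices=[68 89]

Answer: 8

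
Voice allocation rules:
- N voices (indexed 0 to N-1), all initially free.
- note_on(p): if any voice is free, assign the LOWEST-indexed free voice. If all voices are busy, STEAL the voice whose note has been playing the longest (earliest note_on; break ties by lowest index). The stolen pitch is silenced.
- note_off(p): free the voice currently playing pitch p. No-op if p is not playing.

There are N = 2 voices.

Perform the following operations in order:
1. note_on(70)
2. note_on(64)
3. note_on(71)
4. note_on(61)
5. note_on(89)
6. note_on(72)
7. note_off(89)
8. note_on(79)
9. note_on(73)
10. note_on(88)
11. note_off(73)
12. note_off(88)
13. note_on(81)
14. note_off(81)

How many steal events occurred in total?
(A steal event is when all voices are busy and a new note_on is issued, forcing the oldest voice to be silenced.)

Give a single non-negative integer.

Op 1: note_on(70): voice 0 is free -> assigned | voices=[70 -]
Op 2: note_on(64): voice 1 is free -> assigned | voices=[70 64]
Op 3: note_on(71): all voices busy, STEAL voice 0 (pitch 70, oldest) -> assign | voices=[71 64]
Op 4: note_on(61): all voices busy, STEAL voice 1 (pitch 64, oldest) -> assign | voices=[71 61]
Op 5: note_on(89): all voices busy, STEAL voice 0 (pitch 71, oldest) -> assign | voices=[89 61]
Op 6: note_on(72): all voices busy, STEAL voice 1 (pitch 61, oldest) -> assign | voices=[89 72]
Op 7: note_off(89): free voice 0 | voices=[- 72]
Op 8: note_on(79): voice 0 is free -> assigned | voices=[79 72]
Op 9: note_on(73): all voices busy, STEAL voice 1 (pitch 72, oldest) -> assign | voices=[79 73]
Op 10: note_on(88): all voices busy, STEAL voice 0 (pitch 79, oldest) -> assign | voices=[88 73]
Op 11: note_off(73): free voice 1 | voices=[88 -]
Op 12: note_off(88): free voice 0 | voices=[- -]
Op 13: note_on(81): voice 0 is free -> assigned | voices=[81 -]
Op 14: note_off(81): free voice 0 | voices=[- -]

Answer: 6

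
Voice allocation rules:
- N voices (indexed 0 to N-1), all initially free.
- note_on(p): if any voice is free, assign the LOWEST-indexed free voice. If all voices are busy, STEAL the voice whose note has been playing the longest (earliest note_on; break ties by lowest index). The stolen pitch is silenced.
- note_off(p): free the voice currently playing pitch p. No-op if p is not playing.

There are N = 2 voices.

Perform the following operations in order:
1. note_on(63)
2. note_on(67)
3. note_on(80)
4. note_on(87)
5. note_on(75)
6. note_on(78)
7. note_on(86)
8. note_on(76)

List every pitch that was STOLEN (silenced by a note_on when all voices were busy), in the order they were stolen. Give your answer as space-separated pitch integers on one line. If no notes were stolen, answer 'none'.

Answer: 63 67 80 87 75 78

Derivation:
Op 1: note_on(63): voice 0 is free -> assigned | voices=[63 -]
Op 2: note_on(67): voice 1 is free -> assigned | voices=[63 67]
Op 3: note_on(80): all voices busy, STEAL voice 0 (pitch 63, oldest) -> assign | voices=[80 67]
Op 4: note_on(87): all voices busy, STEAL voice 1 (pitch 67, oldest) -> assign | voices=[80 87]
Op 5: note_on(75): all voices busy, STEAL voice 0 (pitch 80, oldest) -> assign | voices=[75 87]
Op 6: note_on(78): all voices busy, STEAL voice 1 (pitch 87, oldest) -> assign | voices=[75 78]
Op 7: note_on(86): all voices busy, STEAL voice 0 (pitch 75, oldest) -> assign | voices=[86 78]
Op 8: note_on(76): all voices busy, STEAL voice 1 (pitch 78, oldest) -> assign | voices=[86 76]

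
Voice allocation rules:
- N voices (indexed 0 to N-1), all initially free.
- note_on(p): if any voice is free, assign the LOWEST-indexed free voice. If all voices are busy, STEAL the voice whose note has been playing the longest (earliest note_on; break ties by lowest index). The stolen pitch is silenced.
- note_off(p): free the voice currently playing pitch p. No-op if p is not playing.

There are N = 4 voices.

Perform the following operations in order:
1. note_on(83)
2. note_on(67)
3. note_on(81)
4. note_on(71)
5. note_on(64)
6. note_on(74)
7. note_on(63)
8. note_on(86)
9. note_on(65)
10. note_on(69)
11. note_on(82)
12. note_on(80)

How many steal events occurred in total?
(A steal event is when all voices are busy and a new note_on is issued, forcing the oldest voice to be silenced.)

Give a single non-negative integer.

Op 1: note_on(83): voice 0 is free -> assigned | voices=[83 - - -]
Op 2: note_on(67): voice 1 is free -> assigned | voices=[83 67 - -]
Op 3: note_on(81): voice 2 is free -> assigned | voices=[83 67 81 -]
Op 4: note_on(71): voice 3 is free -> assigned | voices=[83 67 81 71]
Op 5: note_on(64): all voices busy, STEAL voice 0 (pitch 83, oldest) -> assign | voices=[64 67 81 71]
Op 6: note_on(74): all voices busy, STEAL voice 1 (pitch 67, oldest) -> assign | voices=[64 74 81 71]
Op 7: note_on(63): all voices busy, STEAL voice 2 (pitch 81, oldest) -> assign | voices=[64 74 63 71]
Op 8: note_on(86): all voices busy, STEAL voice 3 (pitch 71, oldest) -> assign | voices=[64 74 63 86]
Op 9: note_on(65): all voices busy, STEAL voice 0 (pitch 64, oldest) -> assign | voices=[65 74 63 86]
Op 10: note_on(69): all voices busy, STEAL voice 1 (pitch 74, oldest) -> assign | voices=[65 69 63 86]
Op 11: note_on(82): all voices busy, STEAL voice 2 (pitch 63, oldest) -> assign | voices=[65 69 82 86]
Op 12: note_on(80): all voices busy, STEAL voice 3 (pitch 86, oldest) -> assign | voices=[65 69 82 80]

Answer: 8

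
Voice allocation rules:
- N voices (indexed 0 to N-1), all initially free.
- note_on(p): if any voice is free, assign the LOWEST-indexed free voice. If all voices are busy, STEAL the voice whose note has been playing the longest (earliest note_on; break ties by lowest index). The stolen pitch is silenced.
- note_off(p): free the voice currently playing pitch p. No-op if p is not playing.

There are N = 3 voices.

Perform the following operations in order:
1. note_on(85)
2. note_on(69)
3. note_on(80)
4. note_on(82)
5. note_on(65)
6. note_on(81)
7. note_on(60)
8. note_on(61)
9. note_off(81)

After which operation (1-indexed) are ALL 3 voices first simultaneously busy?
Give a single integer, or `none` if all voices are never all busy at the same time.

Answer: 3

Derivation:
Op 1: note_on(85): voice 0 is free -> assigned | voices=[85 - -]
Op 2: note_on(69): voice 1 is free -> assigned | voices=[85 69 -]
Op 3: note_on(80): voice 2 is free -> assigned | voices=[85 69 80]
Op 4: note_on(82): all voices busy, STEAL voice 0 (pitch 85, oldest) -> assign | voices=[82 69 80]
Op 5: note_on(65): all voices busy, STEAL voice 1 (pitch 69, oldest) -> assign | voices=[82 65 80]
Op 6: note_on(81): all voices busy, STEAL voice 2 (pitch 80, oldest) -> assign | voices=[82 65 81]
Op 7: note_on(60): all voices busy, STEAL voice 0 (pitch 82, oldest) -> assign | voices=[60 65 81]
Op 8: note_on(61): all voices busy, STEAL voice 1 (pitch 65, oldest) -> assign | voices=[60 61 81]
Op 9: note_off(81): free voice 2 | voices=[60 61 -]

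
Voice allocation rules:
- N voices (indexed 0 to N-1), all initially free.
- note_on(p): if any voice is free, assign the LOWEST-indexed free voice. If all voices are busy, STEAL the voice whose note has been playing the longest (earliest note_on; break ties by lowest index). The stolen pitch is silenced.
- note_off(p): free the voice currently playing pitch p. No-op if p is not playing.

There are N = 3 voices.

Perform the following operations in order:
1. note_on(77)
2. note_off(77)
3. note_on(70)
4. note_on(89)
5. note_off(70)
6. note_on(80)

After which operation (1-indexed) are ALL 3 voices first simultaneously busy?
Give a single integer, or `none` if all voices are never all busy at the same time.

Op 1: note_on(77): voice 0 is free -> assigned | voices=[77 - -]
Op 2: note_off(77): free voice 0 | voices=[- - -]
Op 3: note_on(70): voice 0 is free -> assigned | voices=[70 - -]
Op 4: note_on(89): voice 1 is free -> assigned | voices=[70 89 -]
Op 5: note_off(70): free voice 0 | voices=[- 89 -]
Op 6: note_on(80): voice 0 is free -> assigned | voices=[80 89 -]

Answer: none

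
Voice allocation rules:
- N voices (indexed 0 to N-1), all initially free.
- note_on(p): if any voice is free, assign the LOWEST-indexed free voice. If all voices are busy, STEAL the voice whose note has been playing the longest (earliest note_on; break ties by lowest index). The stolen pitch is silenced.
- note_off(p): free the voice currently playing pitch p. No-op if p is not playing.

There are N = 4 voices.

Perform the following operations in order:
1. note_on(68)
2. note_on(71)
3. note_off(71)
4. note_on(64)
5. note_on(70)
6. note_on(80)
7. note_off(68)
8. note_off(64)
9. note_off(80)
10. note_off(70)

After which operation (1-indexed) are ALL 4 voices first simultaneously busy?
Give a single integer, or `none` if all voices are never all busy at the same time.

Op 1: note_on(68): voice 0 is free -> assigned | voices=[68 - - -]
Op 2: note_on(71): voice 1 is free -> assigned | voices=[68 71 - -]
Op 3: note_off(71): free voice 1 | voices=[68 - - -]
Op 4: note_on(64): voice 1 is free -> assigned | voices=[68 64 - -]
Op 5: note_on(70): voice 2 is free -> assigned | voices=[68 64 70 -]
Op 6: note_on(80): voice 3 is free -> assigned | voices=[68 64 70 80]
Op 7: note_off(68): free voice 0 | voices=[- 64 70 80]
Op 8: note_off(64): free voice 1 | voices=[- - 70 80]
Op 9: note_off(80): free voice 3 | voices=[- - 70 -]
Op 10: note_off(70): free voice 2 | voices=[- - - -]

Answer: 6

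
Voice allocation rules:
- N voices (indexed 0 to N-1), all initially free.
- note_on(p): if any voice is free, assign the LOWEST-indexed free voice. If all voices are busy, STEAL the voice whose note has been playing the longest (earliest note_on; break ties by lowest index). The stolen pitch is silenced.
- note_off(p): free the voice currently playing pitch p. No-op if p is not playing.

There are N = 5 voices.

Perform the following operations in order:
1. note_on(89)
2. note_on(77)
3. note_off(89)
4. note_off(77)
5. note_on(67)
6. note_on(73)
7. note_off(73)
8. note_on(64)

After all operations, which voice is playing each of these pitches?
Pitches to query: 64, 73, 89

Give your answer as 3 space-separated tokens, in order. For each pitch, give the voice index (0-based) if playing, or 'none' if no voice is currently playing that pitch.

Op 1: note_on(89): voice 0 is free -> assigned | voices=[89 - - - -]
Op 2: note_on(77): voice 1 is free -> assigned | voices=[89 77 - - -]
Op 3: note_off(89): free voice 0 | voices=[- 77 - - -]
Op 4: note_off(77): free voice 1 | voices=[- - - - -]
Op 5: note_on(67): voice 0 is free -> assigned | voices=[67 - - - -]
Op 6: note_on(73): voice 1 is free -> assigned | voices=[67 73 - - -]
Op 7: note_off(73): free voice 1 | voices=[67 - - - -]
Op 8: note_on(64): voice 1 is free -> assigned | voices=[67 64 - - -]

Answer: 1 none none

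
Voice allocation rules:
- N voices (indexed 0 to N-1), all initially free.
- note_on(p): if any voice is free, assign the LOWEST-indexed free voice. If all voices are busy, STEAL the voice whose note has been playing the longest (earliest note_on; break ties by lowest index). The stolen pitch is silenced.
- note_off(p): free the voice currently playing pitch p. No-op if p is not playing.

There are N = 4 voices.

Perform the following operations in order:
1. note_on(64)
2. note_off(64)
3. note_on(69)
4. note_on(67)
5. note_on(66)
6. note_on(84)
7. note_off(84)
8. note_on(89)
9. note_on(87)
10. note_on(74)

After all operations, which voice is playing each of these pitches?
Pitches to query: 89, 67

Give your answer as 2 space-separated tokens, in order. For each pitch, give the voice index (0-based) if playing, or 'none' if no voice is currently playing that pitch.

Answer: 3 none

Derivation:
Op 1: note_on(64): voice 0 is free -> assigned | voices=[64 - - -]
Op 2: note_off(64): free voice 0 | voices=[- - - -]
Op 3: note_on(69): voice 0 is free -> assigned | voices=[69 - - -]
Op 4: note_on(67): voice 1 is free -> assigned | voices=[69 67 - -]
Op 5: note_on(66): voice 2 is free -> assigned | voices=[69 67 66 -]
Op 6: note_on(84): voice 3 is free -> assigned | voices=[69 67 66 84]
Op 7: note_off(84): free voice 3 | voices=[69 67 66 -]
Op 8: note_on(89): voice 3 is free -> assigned | voices=[69 67 66 89]
Op 9: note_on(87): all voices busy, STEAL voice 0 (pitch 69, oldest) -> assign | voices=[87 67 66 89]
Op 10: note_on(74): all voices busy, STEAL voice 1 (pitch 67, oldest) -> assign | voices=[87 74 66 89]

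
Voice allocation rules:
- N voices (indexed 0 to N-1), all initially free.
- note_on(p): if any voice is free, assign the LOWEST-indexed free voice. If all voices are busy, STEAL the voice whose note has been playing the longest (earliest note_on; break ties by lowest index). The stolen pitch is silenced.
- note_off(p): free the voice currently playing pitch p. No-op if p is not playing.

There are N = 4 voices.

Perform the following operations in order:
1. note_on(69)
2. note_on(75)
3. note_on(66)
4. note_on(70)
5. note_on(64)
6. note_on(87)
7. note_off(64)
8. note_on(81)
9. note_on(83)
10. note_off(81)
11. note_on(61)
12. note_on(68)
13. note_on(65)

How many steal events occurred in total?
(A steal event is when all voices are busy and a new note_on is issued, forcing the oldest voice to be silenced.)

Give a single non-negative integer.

Answer: 5

Derivation:
Op 1: note_on(69): voice 0 is free -> assigned | voices=[69 - - -]
Op 2: note_on(75): voice 1 is free -> assigned | voices=[69 75 - -]
Op 3: note_on(66): voice 2 is free -> assigned | voices=[69 75 66 -]
Op 4: note_on(70): voice 3 is free -> assigned | voices=[69 75 66 70]
Op 5: note_on(64): all voices busy, STEAL voice 0 (pitch 69, oldest) -> assign | voices=[64 75 66 70]
Op 6: note_on(87): all voices busy, STEAL voice 1 (pitch 75, oldest) -> assign | voices=[64 87 66 70]
Op 7: note_off(64): free voice 0 | voices=[- 87 66 70]
Op 8: note_on(81): voice 0 is free -> assigned | voices=[81 87 66 70]
Op 9: note_on(83): all voices busy, STEAL voice 2 (pitch 66, oldest) -> assign | voices=[81 87 83 70]
Op 10: note_off(81): free voice 0 | voices=[- 87 83 70]
Op 11: note_on(61): voice 0 is free -> assigned | voices=[61 87 83 70]
Op 12: note_on(68): all voices busy, STEAL voice 3 (pitch 70, oldest) -> assign | voices=[61 87 83 68]
Op 13: note_on(65): all voices busy, STEAL voice 1 (pitch 87, oldest) -> assign | voices=[61 65 83 68]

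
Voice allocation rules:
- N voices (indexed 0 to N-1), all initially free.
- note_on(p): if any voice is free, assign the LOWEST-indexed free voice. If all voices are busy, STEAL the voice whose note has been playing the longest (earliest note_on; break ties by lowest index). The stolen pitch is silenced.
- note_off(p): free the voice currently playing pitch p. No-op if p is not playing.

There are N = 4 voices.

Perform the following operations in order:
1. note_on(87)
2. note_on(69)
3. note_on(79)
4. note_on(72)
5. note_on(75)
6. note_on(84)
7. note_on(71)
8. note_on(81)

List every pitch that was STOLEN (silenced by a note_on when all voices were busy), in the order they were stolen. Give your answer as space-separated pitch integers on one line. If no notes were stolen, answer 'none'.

Op 1: note_on(87): voice 0 is free -> assigned | voices=[87 - - -]
Op 2: note_on(69): voice 1 is free -> assigned | voices=[87 69 - -]
Op 3: note_on(79): voice 2 is free -> assigned | voices=[87 69 79 -]
Op 4: note_on(72): voice 3 is free -> assigned | voices=[87 69 79 72]
Op 5: note_on(75): all voices busy, STEAL voice 0 (pitch 87, oldest) -> assign | voices=[75 69 79 72]
Op 6: note_on(84): all voices busy, STEAL voice 1 (pitch 69, oldest) -> assign | voices=[75 84 79 72]
Op 7: note_on(71): all voices busy, STEAL voice 2 (pitch 79, oldest) -> assign | voices=[75 84 71 72]
Op 8: note_on(81): all voices busy, STEAL voice 3 (pitch 72, oldest) -> assign | voices=[75 84 71 81]

Answer: 87 69 79 72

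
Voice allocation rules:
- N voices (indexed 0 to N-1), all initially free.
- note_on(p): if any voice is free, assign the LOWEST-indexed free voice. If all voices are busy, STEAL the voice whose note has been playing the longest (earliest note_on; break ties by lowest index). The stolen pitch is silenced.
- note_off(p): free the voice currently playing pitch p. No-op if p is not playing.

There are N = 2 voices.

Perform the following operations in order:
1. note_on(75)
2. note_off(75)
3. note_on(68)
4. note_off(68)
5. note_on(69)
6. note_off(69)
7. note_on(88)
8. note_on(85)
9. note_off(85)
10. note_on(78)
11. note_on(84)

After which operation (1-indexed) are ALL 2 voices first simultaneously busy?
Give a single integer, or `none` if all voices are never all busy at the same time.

Op 1: note_on(75): voice 0 is free -> assigned | voices=[75 -]
Op 2: note_off(75): free voice 0 | voices=[- -]
Op 3: note_on(68): voice 0 is free -> assigned | voices=[68 -]
Op 4: note_off(68): free voice 0 | voices=[- -]
Op 5: note_on(69): voice 0 is free -> assigned | voices=[69 -]
Op 6: note_off(69): free voice 0 | voices=[- -]
Op 7: note_on(88): voice 0 is free -> assigned | voices=[88 -]
Op 8: note_on(85): voice 1 is free -> assigned | voices=[88 85]
Op 9: note_off(85): free voice 1 | voices=[88 -]
Op 10: note_on(78): voice 1 is free -> assigned | voices=[88 78]
Op 11: note_on(84): all voices busy, STEAL voice 0 (pitch 88, oldest) -> assign | voices=[84 78]

Answer: 8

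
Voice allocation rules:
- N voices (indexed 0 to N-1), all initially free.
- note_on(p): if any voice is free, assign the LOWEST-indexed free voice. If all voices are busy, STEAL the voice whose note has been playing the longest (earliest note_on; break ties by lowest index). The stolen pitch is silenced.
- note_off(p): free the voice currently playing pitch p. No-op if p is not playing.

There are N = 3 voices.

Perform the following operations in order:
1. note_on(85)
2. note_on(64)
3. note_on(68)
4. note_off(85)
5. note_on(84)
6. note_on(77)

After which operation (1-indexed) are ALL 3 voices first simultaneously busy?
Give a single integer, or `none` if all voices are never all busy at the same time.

Op 1: note_on(85): voice 0 is free -> assigned | voices=[85 - -]
Op 2: note_on(64): voice 1 is free -> assigned | voices=[85 64 -]
Op 3: note_on(68): voice 2 is free -> assigned | voices=[85 64 68]
Op 4: note_off(85): free voice 0 | voices=[- 64 68]
Op 5: note_on(84): voice 0 is free -> assigned | voices=[84 64 68]
Op 6: note_on(77): all voices busy, STEAL voice 1 (pitch 64, oldest) -> assign | voices=[84 77 68]

Answer: 3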